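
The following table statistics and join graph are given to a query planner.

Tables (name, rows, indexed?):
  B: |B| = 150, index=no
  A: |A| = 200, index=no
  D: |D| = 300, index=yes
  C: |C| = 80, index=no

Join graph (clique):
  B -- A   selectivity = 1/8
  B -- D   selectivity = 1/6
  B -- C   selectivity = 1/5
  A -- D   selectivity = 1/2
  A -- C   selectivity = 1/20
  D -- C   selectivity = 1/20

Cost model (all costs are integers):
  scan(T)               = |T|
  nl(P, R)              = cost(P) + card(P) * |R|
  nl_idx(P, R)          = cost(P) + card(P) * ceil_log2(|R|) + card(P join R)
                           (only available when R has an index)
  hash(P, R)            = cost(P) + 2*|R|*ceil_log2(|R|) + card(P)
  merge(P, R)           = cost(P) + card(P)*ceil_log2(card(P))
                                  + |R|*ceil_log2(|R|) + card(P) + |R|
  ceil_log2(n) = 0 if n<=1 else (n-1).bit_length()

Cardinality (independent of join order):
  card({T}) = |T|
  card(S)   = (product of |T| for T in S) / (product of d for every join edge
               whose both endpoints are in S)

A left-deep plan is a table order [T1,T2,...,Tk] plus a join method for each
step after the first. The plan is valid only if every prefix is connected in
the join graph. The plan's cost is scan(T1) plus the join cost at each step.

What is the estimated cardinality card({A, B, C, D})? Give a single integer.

Tables in S: A(200), B(150), C(80), D(300)
Edges inside S: B-A(d=8), B-D(d=6), B-C(d=5), A-D(d=2), A-C(d=20), D-C(d=20)
numerator = 200 * 150 * 80 * 300 = 720000000
denominator = 8 * 6 * 5 * 2 * 20 * 20 = 192000
card(S) = 720000000 / 192000 = 3750

3750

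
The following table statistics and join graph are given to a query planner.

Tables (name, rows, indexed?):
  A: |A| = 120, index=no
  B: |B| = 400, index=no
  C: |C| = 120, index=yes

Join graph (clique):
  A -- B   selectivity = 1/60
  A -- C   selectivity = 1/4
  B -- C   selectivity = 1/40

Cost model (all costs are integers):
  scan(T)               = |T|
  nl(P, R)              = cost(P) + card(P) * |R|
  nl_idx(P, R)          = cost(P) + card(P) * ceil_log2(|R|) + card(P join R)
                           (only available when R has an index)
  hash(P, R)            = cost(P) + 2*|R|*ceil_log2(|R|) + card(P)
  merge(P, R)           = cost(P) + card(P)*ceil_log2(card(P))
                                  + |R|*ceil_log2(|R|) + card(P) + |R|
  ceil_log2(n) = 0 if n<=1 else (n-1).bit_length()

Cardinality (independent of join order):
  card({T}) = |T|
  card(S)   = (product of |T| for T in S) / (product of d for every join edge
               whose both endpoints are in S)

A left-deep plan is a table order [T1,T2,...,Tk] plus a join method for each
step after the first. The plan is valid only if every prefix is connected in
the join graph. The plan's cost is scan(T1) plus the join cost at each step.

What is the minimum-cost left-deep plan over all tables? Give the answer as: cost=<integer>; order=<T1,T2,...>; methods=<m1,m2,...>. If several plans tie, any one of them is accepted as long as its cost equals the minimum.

Selinger DP (subsets sized 1..n):
  {A}: scan cost=120, card=120
  {B}: scan cost=400, card=400
  {C}: scan cost=120, card=120
  {AB}: card=800; try (A,hash)→2480, (B,merge)→5080, (A,merge)→5360, (B,hash)→7440, (B,nl)→48120, (A,nl)→48400; best=2480 via (A,hash)
  {AC}: card=3600; try (C,hash)→1920, (A,hash)→1920, (C,merge)→2040, (A,merge)→2040, (C,nl_idx)→4560, (C,nl)→14520 …(+1); best=1920 via (C,hash)
  {BC}: card=1200; try (C,hash)→2480, (C,nl_idx)→4400, (B,merge)→5080, (C,merge)→5360, (B,hash)→7440, (B,nl)→48120 …(+1); best=2480 via (C,hash)
  {ABC}: card=600; try (C,hash)→4960, (A,hash)→5360, (C,nl_idx)→8680, (C,merge)→12240, (B,hash)→12720, (A,merge)→17840 …(+4); best=4960 via (C,hash)

cost=4960; order=B,A,C; methods=hash,hash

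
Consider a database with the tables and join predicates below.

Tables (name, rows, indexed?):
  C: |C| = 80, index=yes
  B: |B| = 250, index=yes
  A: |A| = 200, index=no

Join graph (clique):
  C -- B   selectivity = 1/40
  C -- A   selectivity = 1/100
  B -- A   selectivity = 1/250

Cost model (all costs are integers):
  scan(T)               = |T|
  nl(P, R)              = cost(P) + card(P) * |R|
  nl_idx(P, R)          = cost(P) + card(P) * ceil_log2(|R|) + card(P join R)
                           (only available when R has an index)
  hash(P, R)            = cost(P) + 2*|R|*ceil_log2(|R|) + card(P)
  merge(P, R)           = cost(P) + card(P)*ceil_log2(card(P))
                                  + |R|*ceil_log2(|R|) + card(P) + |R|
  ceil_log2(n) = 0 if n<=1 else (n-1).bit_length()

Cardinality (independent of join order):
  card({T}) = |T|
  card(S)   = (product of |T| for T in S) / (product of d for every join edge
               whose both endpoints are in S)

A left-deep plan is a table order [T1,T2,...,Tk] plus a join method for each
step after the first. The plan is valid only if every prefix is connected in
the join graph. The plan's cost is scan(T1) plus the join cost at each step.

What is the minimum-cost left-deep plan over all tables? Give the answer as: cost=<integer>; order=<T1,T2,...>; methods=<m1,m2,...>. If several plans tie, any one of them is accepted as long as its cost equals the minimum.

cost=2804; order=A,C,B; methods=hash,nl_idx

Selinger DP (subsets sized 1..n):
  {C}: scan cost=80, card=80
  {B}: scan cost=250, card=250
  {A}: scan cost=200, card=200
  {BC}: card=500; try (B,nl_idx)→1220, (C,hash)→1620, (C,nl_idx)→2500, (B,merge)→2970, (C,merge)→3140, (B,hash)→4160 …(+2); best=1220 via (B,nl_idx)
  {AC}: card=160; try (C,hash)→1520, (C,nl_idx)→1760, (A,merge)→2520, (C,merge)→2640, (A,hash)→3360, (A,nl)→16080 …(+1); best=1520 via (C,hash)
  {AB}: card=200; try (B,nl_idx)→2000, (A,hash)→3700, (B,merge)→4250, (A,merge)→4300, (B,hash)→4400, (B,nl)→50200 …(+1); best=2000 via (B,nl_idx)
  {ABC}: card=4; try (B,nl_idx)→2804, (C,hash)→3320, (C,nl_idx)→3404, (C,merge)→4440, (A,hash)→4920, (B,merge)→5210 …(+5); best=2804 via (B,nl_idx)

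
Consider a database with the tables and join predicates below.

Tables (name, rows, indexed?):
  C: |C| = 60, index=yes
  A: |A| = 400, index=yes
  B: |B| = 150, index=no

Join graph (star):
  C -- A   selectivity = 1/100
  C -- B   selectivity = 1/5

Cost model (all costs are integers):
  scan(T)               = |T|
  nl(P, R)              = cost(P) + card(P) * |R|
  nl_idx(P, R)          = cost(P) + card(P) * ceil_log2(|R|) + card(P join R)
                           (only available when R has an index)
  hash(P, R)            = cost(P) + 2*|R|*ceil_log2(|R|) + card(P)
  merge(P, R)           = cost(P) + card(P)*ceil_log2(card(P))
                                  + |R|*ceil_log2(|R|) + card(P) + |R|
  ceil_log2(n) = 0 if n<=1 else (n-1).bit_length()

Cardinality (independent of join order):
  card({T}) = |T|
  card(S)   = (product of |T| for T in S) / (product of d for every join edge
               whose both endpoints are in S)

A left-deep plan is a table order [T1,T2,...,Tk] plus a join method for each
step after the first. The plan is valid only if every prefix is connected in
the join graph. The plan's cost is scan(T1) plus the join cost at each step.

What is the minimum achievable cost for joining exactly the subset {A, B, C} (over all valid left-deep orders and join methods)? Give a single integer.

3480

Selinger DP over subsets of {A,B,C}:
  {C}: scan cost=60, card=60
  {A}: scan cost=400, card=400
  {B}: scan cost=150, card=150
  {AC}: card=240; try (A,nl_idx)→840, (C,hash)→1520, (C,nl_idx)→3040, (A,merge)→4480, (C,merge)→4820, (A,hash)→7320 …(+2); best=840 via (A,nl_idx)
  {BC}: card=1800; try (C,hash)→1020, (B,merge)→1830, (C,merge)→1920, (B,hash)→2520, (C,nl_idx)→2850, (B,nl)→9060 …(+1); best=1020 via (C,hash)
  {ABC}: card=7200; try (B,hash)→3480, (B,merge)→4350, (A,hash)→10020, (A,nl_idx)→24420, (A,merge)→26620, (B,nl)→36840 …(+1); best=3480 via (B,hash)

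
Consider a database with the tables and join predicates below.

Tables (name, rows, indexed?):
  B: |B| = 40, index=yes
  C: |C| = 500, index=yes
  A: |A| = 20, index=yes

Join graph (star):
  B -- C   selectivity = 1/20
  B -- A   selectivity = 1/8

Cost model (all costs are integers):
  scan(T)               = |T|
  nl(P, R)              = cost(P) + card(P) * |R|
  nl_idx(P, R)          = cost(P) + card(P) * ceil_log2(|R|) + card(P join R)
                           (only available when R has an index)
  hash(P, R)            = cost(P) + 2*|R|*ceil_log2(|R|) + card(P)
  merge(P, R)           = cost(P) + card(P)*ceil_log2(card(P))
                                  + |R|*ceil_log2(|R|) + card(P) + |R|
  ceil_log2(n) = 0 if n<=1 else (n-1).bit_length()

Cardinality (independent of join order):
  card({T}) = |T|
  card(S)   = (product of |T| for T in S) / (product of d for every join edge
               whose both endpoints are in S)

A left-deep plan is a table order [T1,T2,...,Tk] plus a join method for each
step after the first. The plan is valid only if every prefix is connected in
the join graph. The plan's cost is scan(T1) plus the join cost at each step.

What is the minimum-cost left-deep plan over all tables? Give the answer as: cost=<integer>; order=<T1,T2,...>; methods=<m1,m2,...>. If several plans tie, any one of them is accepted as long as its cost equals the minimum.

Selinger DP (subsets sized 1..n):
  {B}: scan cost=40, card=40
  {C}: scan cost=500, card=500
  {A}: scan cost=20, card=20
  {BC}: card=1000; try (C,nl_idx)→1400, (B,hash)→1480, (B,nl_idx)→4500, (C,merge)→5320, (B,merge)→5780, (C,hash)→9080 …(+2); best=1400 via (C,nl_idx)
  {AB}: card=100; try (B,nl_idx)→240, (A,hash)→280, (A,nl_idx)→340, (B,merge)→420, (A,merge)→440, (B,hash)→520 …(+2); best=240 via (B,nl_idx)
  {ABC}: card=2500; try (A,hash)→2600, (C,nl_idx)→3640, (C,merge)→6040, (A,nl_idx)→8900, (C,hash)→9340, (A,merge)→12520 …(+2); best=2600 via (A,hash)

cost=2600; order=B,C,A; methods=nl_idx,hash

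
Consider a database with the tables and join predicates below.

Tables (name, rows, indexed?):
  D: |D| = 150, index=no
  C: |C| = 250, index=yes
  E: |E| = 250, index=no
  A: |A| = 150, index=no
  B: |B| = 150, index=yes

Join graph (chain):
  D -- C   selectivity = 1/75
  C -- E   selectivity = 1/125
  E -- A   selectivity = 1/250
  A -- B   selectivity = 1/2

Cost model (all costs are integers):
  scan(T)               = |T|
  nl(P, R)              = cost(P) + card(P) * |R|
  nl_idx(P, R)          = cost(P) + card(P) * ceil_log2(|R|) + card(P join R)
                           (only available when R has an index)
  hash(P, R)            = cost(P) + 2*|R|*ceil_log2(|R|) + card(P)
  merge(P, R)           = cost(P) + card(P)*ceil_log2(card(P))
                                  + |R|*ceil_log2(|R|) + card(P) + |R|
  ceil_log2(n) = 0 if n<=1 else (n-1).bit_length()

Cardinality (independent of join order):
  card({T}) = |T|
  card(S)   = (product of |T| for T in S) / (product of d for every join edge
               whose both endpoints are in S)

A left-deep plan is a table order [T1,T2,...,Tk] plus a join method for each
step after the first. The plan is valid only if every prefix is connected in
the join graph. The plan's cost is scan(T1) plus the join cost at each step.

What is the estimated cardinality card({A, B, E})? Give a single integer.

Tables in S: A(150), B(150), E(250)
Edges inside S: E-A(d=250), A-B(d=2)
numerator = 150 * 150 * 250 = 5625000
denominator = 250 * 2 = 500
card(S) = 5625000 / 500 = 11250

11250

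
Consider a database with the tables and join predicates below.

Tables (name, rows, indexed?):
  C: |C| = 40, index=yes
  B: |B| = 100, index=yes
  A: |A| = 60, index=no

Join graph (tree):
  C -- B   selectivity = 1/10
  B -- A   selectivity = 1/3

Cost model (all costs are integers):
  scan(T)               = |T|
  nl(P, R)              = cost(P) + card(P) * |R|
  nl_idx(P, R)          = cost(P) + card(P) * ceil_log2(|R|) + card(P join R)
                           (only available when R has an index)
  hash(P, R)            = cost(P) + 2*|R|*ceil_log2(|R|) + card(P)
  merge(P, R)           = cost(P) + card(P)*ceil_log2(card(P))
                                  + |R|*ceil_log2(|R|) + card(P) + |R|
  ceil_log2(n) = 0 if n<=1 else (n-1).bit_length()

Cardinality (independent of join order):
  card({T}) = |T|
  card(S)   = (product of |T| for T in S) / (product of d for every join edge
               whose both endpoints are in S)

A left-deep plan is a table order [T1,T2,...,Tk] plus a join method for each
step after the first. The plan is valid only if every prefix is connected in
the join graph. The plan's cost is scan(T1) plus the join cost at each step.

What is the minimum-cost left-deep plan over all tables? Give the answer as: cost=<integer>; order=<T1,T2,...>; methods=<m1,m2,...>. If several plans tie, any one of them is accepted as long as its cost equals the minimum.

Selinger DP (subsets sized 1..n):
  {C}: scan cost=40, card=40
  {B}: scan cost=100, card=100
  {A}: scan cost=60, card=60
  {BC}: card=400; try (C,hash)→680, (B,nl_idx)→720, (C,nl_idx)→1100, (B,merge)→1120, (C,merge)→1180, (B,hash)→1480 …(+2); best=680 via (C,hash)
  {AB}: card=2000; try (A,hash)→920, (B,merge)→1280, (A,merge)→1320, (B,hash)→1520, (B,nl_idx)→2480, (B,nl)→6060 …(+1); best=920 via (A,hash)
  {ABC}: card=8000; try (A,hash)→1800, (C,hash)→3400, (A,merge)→5100, (C,nl_idx)→20920, (A,nl)→24680, (C,merge)→25200 …(+1); best=1800 via (A,hash)

cost=1800; order=B,C,A; methods=hash,hash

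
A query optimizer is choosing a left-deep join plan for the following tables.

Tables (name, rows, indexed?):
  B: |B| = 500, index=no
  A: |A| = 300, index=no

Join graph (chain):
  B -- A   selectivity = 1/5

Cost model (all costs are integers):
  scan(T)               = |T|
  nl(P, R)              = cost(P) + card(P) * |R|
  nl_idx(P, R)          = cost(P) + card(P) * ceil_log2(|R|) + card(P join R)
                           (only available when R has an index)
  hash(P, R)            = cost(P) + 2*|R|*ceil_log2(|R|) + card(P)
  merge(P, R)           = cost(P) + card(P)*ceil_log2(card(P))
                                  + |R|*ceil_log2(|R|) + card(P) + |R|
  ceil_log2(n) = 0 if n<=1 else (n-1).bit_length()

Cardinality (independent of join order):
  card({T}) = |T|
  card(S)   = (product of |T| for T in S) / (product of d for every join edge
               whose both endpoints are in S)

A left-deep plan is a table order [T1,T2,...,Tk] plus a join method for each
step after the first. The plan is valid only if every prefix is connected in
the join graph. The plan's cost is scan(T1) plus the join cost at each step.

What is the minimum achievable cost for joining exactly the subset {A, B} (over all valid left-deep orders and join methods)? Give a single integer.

Selinger DP over subsets of {A,B}:
  {B}: scan cost=500, card=500
  {A}: scan cost=300, card=300
  {AB}: card=30000; try (A,hash)→6400, (B,merge)→8300, (A,merge)→8500, (B,hash)→9600, (B,nl)→150300, (A,nl)→150500; best=6400 via (A,hash)

6400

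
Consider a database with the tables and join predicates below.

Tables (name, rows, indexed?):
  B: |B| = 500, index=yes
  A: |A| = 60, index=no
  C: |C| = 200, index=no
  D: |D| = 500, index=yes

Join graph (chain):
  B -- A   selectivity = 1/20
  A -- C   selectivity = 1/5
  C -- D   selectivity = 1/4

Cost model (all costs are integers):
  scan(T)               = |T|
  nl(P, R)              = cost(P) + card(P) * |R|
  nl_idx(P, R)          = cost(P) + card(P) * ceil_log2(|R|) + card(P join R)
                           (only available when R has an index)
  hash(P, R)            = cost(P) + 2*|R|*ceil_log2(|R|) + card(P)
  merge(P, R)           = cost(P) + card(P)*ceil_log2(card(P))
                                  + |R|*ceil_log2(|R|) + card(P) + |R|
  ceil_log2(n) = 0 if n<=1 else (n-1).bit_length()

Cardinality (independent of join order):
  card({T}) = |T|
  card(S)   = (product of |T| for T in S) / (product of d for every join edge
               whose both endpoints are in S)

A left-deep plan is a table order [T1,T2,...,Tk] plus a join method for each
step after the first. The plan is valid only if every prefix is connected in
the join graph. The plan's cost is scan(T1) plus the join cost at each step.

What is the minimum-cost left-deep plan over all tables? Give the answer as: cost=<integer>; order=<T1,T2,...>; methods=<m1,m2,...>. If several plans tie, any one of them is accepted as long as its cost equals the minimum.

cost=75420; order=B,A,C,D; methods=hash,hash,hash

Selinger DP (subsets sized 1..n):
  {B}: scan cost=500, card=500
  {A}: scan cost=60, card=60
  {C}: scan cost=200, card=200
  {D}: scan cost=500, card=500
  {AB}: card=1500; try (A,hash)→1720, (B,nl_idx)→2100, (B,merge)→5480, (A,merge)→5920, (B,hash)→9120, (B,nl)→30060 …(+1); best=1720 via (A,hash)
  {AC}: card=2400; try (A,hash)→1120, (C,merge)→2280, (A,merge)→2420, (C,hash)→3320, (C,nl)→12060, (A,nl)→12200; best=1120 via (A,hash)
  {CD}: card=25000; try (C,hash)→4200, (D,merge)→7000, (C,merge)→7300, (D,hash)→9400, (D,nl_idx)→27000, (D,nl)→100200 …(+1); best=4200 via (C,hash)
  {ABC}: card=60000; try (C,hash)→6420, (B,hash)→12520, (C,merge)→21520, (B,merge)→37320, (B,nl_idx)→82720, (C,nl)→301720 …(+1); best=6420 via (C,hash)
  {ACD}: card=300000; try (D,hash)→12520, (A,hash)→29920, (D,merge)→37320, (D,nl_idx)→322720, (A,merge)→404620, (D,nl)→1201120 …(+1); best=12520 via (D,hash)
  {ABCD}: card=7500000; try (D,hash)→75420, (B,hash)→321520, (D,merge)→1031420, (B,merge)→6017520, (D,nl_idx)→8046420, (B,nl_idx)→10212520 …(+2); best=75420 via (D,hash)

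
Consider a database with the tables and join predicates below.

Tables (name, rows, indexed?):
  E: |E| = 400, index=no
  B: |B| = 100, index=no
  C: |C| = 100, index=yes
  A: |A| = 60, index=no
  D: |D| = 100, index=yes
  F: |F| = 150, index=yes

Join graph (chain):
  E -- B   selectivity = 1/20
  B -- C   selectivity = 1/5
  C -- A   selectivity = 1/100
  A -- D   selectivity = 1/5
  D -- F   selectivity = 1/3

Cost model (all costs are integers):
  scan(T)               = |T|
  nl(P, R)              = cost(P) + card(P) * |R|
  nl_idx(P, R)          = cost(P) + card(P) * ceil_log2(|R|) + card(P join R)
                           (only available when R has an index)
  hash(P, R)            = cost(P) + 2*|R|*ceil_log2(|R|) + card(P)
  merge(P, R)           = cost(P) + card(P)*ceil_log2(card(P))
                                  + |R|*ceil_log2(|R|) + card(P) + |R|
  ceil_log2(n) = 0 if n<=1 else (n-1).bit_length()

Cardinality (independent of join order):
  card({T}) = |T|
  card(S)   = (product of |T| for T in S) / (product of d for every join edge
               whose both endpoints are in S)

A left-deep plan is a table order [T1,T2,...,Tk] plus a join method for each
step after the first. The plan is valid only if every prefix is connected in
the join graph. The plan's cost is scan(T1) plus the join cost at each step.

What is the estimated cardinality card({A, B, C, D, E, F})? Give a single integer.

Tables in S: A(60), B(100), C(100), D(100), E(400), F(150)
Edges inside S: E-B(d=20), B-C(d=5), C-A(d=100), A-D(d=5), D-F(d=3)
numerator = 60 * 100 * 100 * 100 * 400 * 150 = 3600000000000
denominator = 20 * 5 * 100 * 5 * 3 = 150000
card(S) = 3600000000000 / 150000 = 24000000

24000000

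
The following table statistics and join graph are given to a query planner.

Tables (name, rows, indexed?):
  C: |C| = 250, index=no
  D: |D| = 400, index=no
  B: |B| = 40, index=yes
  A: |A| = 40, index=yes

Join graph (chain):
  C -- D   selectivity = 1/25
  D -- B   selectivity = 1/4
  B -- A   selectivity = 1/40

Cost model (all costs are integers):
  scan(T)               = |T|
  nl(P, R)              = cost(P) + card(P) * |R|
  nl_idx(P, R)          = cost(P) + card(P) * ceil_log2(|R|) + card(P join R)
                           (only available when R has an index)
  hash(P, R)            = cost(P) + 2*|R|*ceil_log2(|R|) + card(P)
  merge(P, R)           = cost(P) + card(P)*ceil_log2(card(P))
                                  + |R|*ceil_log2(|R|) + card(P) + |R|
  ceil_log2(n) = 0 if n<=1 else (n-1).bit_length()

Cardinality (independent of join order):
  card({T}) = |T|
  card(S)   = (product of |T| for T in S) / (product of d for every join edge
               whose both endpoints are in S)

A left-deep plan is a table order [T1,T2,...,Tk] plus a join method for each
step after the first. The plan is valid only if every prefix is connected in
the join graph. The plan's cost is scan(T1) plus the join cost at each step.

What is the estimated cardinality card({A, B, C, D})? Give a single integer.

Tables in S: A(40), B(40), C(250), D(400)
Edges inside S: C-D(d=25), D-B(d=4), B-A(d=40)
numerator = 40 * 40 * 250 * 400 = 160000000
denominator = 25 * 4 * 40 = 4000
card(S) = 160000000 / 4000 = 40000

40000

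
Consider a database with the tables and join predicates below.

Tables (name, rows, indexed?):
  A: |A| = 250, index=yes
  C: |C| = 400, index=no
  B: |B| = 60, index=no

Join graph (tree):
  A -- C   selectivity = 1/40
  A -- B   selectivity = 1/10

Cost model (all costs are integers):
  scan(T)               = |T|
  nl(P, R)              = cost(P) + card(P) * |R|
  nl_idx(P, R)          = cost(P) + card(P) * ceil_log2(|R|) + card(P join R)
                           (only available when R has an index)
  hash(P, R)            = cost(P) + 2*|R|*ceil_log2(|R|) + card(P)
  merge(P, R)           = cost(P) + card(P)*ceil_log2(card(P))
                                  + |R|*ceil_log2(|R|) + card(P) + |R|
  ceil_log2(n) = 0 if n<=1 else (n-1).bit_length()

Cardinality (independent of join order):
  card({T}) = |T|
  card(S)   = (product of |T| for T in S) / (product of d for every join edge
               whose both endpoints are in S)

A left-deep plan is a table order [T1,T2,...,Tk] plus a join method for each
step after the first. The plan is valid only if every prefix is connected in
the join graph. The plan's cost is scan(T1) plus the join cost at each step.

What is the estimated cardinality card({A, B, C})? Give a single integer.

Tables in S: A(250), B(60), C(400)
Edges inside S: A-C(d=40), A-B(d=10)
numerator = 250 * 60 * 400 = 6000000
denominator = 40 * 10 = 400
card(S) = 6000000 / 400 = 15000

15000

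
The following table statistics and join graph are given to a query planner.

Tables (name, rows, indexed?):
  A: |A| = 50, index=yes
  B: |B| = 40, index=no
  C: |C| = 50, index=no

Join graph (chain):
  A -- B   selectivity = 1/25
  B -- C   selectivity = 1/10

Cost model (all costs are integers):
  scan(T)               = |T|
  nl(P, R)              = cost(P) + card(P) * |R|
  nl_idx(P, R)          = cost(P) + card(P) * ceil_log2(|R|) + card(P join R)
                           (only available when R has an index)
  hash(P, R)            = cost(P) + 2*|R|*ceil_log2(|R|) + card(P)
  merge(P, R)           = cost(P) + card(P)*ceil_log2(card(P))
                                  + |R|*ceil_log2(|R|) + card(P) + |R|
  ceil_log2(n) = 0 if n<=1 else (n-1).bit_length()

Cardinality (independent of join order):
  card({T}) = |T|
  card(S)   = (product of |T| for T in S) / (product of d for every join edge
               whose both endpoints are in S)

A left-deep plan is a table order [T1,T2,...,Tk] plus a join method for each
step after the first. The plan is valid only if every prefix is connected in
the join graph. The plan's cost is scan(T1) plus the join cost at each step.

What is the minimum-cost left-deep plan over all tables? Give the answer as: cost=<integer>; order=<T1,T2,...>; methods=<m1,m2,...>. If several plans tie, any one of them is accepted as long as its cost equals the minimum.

Selinger DP (subsets sized 1..n):
  {A}: scan cost=50, card=50
  {B}: scan cost=40, card=40
  {C}: scan cost=50, card=50
  {AB}: card=80; try (A,nl_idx)→360, (B,hash)→580, (A,merge)→670, (B,merge)→680, (A,hash)→680, (A,nl)→2040 …(+1); best=360 via (A,nl_idx)
  {BC}: card=200; try (B,hash)→580, (C,merge)→670, (C,hash)→680, (B,merge)→680, (C,nl)→2040, (B,nl)→2050; best=580 via (B,hash)
  {ABC}: card=400; try (C,hash)→1040, (C,merge)→1350, (A,hash)→1380, (A,nl_idx)→2180, (A,merge)→2730, (C,nl)→4360 …(+1); best=1040 via (C,hash)

cost=1040; order=B,A,C; methods=nl_idx,hash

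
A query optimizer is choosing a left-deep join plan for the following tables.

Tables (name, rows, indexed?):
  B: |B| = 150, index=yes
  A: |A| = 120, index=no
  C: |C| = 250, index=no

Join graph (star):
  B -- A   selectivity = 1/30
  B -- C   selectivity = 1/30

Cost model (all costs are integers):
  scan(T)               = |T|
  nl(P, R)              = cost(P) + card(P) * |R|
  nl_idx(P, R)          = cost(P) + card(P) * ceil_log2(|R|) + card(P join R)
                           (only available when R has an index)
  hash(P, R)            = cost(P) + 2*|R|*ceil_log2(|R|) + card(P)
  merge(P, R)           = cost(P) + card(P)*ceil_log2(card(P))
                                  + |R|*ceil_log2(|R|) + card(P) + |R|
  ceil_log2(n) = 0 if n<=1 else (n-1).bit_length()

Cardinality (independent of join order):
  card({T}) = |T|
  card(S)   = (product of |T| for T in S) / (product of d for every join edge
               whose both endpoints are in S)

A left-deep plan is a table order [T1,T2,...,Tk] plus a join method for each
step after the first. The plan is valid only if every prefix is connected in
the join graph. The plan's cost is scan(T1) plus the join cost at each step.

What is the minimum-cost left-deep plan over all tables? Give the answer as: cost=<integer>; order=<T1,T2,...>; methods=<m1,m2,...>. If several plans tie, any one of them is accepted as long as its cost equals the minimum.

cost=5830; order=C,B,A; methods=hash,hash

Selinger DP (subsets sized 1..n):
  {B}: scan cost=150, card=150
  {A}: scan cost=120, card=120
  {C}: scan cost=250, card=250
  {AB}: card=600; try (B,nl_idx)→1680, (A,hash)→1980, (B,merge)→2430, (A,merge)→2460, (B,hash)→2640, (B,nl)→18120 …(+1); best=1680 via (B,nl_idx)
  {BC}: card=1250; try (B,hash)→2900, (B,nl_idx)→3500, (C,merge)→3750, (B,merge)→3850, (C,hash)→4300, (C,nl)→37650 …(+1); best=2900 via (B,hash)
  {ABC}: card=5000; try (A,hash)→5830, (C,hash)→6280, (C,merge)→10530, (A,merge)→18860, (C,nl)→151680, (A,nl)→152900; best=5830 via (A,hash)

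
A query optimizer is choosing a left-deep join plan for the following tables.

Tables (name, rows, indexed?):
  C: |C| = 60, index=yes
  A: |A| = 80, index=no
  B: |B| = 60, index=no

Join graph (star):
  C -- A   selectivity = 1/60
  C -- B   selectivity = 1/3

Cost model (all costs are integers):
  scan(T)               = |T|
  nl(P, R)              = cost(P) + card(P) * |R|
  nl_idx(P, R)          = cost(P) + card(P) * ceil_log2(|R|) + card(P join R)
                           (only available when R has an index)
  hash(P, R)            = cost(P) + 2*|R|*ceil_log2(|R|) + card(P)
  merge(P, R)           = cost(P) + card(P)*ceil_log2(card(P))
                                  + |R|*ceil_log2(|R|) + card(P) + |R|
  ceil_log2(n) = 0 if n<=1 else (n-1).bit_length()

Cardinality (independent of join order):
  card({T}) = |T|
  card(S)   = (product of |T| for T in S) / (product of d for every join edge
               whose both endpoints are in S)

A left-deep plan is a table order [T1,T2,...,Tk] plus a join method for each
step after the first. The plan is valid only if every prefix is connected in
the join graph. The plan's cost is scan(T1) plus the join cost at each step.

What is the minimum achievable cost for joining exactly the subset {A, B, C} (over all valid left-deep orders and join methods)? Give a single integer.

Selinger DP over subsets of {A,B,C}:
  {C}: scan cost=60, card=60
  {A}: scan cost=80, card=80
  {B}: scan cost=60, card=60
  {AC}: card=80; try (C,nl_idx)→640, (C,hash)→880, (A,merge)→1120, (C,merge)→1140, (A,hash)→1240, (A,nl)→4860 …(+1); best=640 via (C,nl_idx)
  {BC}: card=1200; try (C,hash)→840, (B,hash)→840, (C,merge)→900, (B,merge)→900, (C,nl_idx)→1620, (C,nl)→3660 …(+1); best=840 via (C,hash)
  {ABC}: card=1600; try (B,hash)→1440, (B,merge)→1700, (A,hash)→3160, (B,nl)→5440, (A,merge)→15880, (A,nl)→96840; best=1440 via (B,hash)

1440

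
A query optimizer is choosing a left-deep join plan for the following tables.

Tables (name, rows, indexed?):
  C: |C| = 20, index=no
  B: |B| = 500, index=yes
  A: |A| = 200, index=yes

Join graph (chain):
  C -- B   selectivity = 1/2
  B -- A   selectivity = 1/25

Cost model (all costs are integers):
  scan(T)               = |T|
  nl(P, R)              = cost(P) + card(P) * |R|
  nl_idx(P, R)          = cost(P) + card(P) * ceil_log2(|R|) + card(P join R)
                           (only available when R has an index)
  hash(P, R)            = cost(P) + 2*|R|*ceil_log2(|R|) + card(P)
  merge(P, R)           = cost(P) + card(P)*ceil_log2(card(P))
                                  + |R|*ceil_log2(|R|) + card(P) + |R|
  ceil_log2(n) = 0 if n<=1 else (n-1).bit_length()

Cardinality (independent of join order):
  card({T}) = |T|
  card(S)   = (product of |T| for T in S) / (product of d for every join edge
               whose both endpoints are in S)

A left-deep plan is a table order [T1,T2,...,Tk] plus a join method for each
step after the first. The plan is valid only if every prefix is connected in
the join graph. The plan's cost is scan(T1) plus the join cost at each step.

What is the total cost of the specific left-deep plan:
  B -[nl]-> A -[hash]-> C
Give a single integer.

104700

step 1: scan B: cost=500, card=500
step 2: join A via nl
    card(P join A) = 500*200/(25) = 4000
    cost = 500 + 500*200 = 100500
step 3: join C via hash
    card(P join C) = 4000*20/(2) = 40000
    cost = 100500 + 2*20*5 + 4000 = 104700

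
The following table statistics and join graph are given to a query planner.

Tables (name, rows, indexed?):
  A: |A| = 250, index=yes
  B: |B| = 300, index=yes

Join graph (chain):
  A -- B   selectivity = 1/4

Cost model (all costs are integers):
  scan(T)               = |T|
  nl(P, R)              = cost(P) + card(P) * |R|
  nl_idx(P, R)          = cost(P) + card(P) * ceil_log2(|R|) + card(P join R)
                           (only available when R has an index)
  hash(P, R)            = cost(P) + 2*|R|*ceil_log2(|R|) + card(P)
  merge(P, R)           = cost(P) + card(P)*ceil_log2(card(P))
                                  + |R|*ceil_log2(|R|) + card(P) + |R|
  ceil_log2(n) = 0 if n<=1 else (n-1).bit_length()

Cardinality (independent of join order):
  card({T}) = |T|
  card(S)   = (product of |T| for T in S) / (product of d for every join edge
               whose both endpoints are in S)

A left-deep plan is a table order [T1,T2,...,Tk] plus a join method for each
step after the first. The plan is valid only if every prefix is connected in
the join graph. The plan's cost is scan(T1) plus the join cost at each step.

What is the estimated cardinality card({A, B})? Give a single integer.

Tables in S: A(250), B(300)
Edges inside S: A-B(d=4)
numerator = 250 * 300 = 75000
denominator = 4 = 4
card(S) = 75000 / 4 = 18750

18750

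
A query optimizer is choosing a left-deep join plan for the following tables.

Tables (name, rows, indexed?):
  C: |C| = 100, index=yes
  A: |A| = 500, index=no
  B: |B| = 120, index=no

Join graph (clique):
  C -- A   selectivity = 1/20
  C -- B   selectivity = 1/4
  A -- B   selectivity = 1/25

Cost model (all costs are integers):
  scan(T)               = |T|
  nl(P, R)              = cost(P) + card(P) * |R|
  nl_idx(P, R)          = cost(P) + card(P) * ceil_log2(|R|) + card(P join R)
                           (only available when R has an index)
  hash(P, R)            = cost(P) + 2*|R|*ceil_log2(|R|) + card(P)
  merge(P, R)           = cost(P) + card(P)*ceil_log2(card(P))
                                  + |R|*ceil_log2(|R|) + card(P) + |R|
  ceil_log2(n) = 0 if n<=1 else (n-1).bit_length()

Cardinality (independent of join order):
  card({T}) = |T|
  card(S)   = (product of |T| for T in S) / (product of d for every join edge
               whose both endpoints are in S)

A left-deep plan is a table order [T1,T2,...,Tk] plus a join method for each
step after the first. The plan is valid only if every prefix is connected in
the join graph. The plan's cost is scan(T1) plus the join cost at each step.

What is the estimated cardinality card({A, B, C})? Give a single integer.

Tables in S: A(500), B(120), C(100)
Edges inside S: C-A(d=20), C-B(d=4), A-B(d=25)
numerator = 500 * 120 * 100 = 6000000
denominator = 20 * 4 * 25 = 2000
card(S) = 6000000 / 2000 = 3000

3000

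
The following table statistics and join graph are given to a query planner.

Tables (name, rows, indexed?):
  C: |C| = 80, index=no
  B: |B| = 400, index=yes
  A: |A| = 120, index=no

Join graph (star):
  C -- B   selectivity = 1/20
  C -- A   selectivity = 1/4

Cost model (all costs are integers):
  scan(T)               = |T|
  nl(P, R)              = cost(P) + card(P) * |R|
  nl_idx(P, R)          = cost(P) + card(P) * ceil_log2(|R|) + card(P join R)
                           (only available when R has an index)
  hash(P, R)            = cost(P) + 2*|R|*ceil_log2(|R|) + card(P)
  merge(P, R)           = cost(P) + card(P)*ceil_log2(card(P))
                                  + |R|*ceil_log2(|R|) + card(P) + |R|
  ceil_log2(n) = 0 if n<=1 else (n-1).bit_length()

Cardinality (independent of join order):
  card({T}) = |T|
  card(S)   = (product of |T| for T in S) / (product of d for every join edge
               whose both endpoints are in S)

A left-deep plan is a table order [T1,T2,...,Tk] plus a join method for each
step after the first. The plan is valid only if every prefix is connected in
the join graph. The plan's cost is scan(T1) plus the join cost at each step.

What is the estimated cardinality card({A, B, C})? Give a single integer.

Tables in S: A(120), B(400), C(80)
Edges inside S: C-B(d=20), C-A(d=4)
numerator = 120 * 400 * 80 = 3840000
denominator = 20 * 4 = 80
card(S) = 3840000 / 80 = 48000

48000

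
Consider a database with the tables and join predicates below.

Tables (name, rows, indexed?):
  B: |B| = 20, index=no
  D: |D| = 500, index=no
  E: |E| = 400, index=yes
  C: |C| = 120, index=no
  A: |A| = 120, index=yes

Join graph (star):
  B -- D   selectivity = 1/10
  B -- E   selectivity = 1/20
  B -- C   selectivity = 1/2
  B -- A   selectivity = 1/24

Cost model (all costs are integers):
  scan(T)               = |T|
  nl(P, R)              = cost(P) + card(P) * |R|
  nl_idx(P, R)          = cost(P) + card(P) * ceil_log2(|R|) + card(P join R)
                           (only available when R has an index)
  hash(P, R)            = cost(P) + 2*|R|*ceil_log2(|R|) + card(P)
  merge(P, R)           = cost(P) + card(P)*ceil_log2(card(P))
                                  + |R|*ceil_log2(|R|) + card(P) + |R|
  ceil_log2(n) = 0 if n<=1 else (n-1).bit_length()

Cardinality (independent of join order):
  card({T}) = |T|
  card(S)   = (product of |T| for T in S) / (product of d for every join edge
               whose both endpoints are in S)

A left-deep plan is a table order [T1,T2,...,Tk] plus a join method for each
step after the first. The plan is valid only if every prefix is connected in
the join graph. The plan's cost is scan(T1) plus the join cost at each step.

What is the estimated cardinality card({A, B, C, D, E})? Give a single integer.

6000000

Tables in S: A(120), B(20), C(120), D(500), E(400)
Edges inside S: B-D(d=10), B-E(d=20), B-C(d=2), B-A(d=24)
numerator = 120 * 20 * 120 * 500 * 400 = 57600000000
denominator = 10 * 20 * 2 * 24 = 9600
card(S) = 57600000000 / 9600 = 6000000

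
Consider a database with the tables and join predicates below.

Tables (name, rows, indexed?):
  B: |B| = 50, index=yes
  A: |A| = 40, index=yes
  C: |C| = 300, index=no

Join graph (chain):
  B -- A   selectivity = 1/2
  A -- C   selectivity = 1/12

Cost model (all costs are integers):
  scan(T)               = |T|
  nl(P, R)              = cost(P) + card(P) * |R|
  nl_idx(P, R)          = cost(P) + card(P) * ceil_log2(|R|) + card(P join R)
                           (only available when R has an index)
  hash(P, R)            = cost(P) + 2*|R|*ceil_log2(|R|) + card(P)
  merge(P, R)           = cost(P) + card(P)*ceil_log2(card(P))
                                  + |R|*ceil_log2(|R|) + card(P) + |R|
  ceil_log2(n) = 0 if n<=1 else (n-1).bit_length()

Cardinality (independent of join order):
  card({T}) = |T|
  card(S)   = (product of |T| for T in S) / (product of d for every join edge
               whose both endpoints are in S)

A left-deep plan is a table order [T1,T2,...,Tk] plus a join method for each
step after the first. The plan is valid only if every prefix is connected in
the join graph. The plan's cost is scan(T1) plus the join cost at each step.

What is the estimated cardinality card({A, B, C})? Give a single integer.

Tables in S: A(40), B(50), C(300)
Edges inside S: B-A(d=2), A-C(d=12)
numerator = 40 * 50 * 300 = 600000
denominator = 2 * 12 = 24
card(S) = 600000 / 24 = 25000

25000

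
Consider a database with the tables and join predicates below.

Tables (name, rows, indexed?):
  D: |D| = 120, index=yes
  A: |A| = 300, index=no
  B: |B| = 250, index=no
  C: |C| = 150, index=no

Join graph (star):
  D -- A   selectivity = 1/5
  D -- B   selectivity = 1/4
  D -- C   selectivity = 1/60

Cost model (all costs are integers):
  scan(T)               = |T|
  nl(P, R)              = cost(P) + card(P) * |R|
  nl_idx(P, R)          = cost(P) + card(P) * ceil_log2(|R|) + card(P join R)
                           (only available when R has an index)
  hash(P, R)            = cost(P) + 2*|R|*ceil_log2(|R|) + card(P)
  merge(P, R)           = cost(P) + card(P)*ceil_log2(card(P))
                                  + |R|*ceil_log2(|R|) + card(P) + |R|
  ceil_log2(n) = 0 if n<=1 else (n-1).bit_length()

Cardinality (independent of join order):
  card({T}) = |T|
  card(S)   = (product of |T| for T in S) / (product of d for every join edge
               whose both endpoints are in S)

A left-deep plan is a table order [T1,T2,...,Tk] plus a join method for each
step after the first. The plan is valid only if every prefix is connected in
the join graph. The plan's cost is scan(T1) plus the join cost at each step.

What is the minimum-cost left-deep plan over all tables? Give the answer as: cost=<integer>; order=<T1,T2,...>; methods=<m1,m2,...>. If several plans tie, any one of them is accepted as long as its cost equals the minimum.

Selinger DP (subsets sized 1..n):
  {D}: scan cost=120, card=120
  {A}: scan cost=300, card=300
  {B}: scan cost=250, card=250
  {C}: scan cost=150, card=150
  {AD}: card=7200; try (D,hash)→2280, (A,merge)→4080, (D,merge)→4260, (A,hash)→5640, (D,nl_idx)→9600, (A,nl)→36120 …(+1); best=2280 via (D,hash)
  {BD}: card=7500; try (D,hash)→2180, (B,merge)→3330, (D,merge)→3460, (B,hash)→4240, (D,nl_idx)→9500, (B,nl)→30120 …(+1); best=2180 via (D,hash)
  {CD}: card=300; try (D,nl_idx)→1500, (D,hash)→1980, (C,merge)→2430, (D,merge)→2460, (C,hash)→2640, (C,nl)→18120 …(+1); best=1500 via (D,nl_idx)
  {ABD}: card=450000; try (B,hash)→13480, (A,hash)→15080, (B,merge)→105330, (A,merge)→110180, (B,nl)→1802280, (A,nl)→2252180; best=13480 via (B,hash)
  {ACD}: card=18000; try (A,hash)→7200, (A,merge)→7500, (C,hash)→11880, (A,nl)→91500, (C,merge)→104430, (C,nl)→1082280; best=7200 via (A,hash)
  {BCD}: card=18750; try (B,hash)→5800, (B,merge)→6750, (C,hash)→12080, (B,nl)→76500, (C,merge)→108530, (C,nl)→1127180; best=5800 via (B,hash)
  {ABCD}: card=1125000; try (B,hash)→29200, (A,hash)→29950, (B,merge)→297450, (A,merge)→308800, (C,hash)→465880, (B,nl)→4507200 …(+3); best=29200 via (B,hash)

cost=29200; order=C,D,A,B; methods=nl_idx,hash,hash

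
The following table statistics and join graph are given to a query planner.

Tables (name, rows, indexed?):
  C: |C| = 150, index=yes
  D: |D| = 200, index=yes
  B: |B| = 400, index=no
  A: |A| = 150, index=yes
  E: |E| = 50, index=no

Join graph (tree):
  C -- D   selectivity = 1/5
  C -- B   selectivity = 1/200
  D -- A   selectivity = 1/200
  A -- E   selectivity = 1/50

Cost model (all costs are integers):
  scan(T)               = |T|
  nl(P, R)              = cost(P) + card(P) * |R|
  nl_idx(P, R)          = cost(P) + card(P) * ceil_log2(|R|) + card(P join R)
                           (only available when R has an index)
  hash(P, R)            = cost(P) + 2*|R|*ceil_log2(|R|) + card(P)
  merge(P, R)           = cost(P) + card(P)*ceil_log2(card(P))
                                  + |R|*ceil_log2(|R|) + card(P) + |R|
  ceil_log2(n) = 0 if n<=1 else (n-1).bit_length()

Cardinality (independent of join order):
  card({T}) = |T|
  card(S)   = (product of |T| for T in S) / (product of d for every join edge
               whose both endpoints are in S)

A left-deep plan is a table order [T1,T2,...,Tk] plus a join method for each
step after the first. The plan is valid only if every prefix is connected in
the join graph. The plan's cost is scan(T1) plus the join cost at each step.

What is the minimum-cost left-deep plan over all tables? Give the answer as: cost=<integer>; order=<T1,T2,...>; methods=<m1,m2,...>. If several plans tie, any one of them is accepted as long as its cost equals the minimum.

Selinger DP (subsets sized 1..n):
  {C}: scan cost=150, card=150
  {D}: scan cost=200, card=200
  {B}: scan cost=400, card=400
  {A}: scan cost=150, card=150
  {E}: scan cost=50, card=50
  {CD}: card=6000; try (C,hash)→2800, (D,merge)→3300, (C,merge)→3350, (D,hash)→3500, (D,nl_idx)→7350, (C,nl_idx)→7800 …(+2); best=2800 via (C,hash)
  {BC}: card=300; try (C,hash)→3200, (C,nl_idx)→3900, (B,merge)→5500, (C,merge)→5750, (B,hash)→7500, (B,nl)→60150 …(+1); best=3200 via (C,hash)
  {AD}: card=150; try (D,nl_idx)→1500, (A,nl_idx)→1950, (A,hash)→2800, (D,merge)→3300, (A,merge)→3350, (D,hash)→3500 …(+2); best=1500 via (D,nl_idx)
  {AE}: card=150; try (A,nl_idx)→600, (E,hash)→900, (A,merge)→1750, (E,merge)→1850, (A,hash)→2500, (A,nl)→7550 …(+1); best=600 via (A,nl_idx)
  {BCD}: card=12000; try (D,hash)→6700, (D,merge)→8000, (B,hash)→16000, (D,nl_idx)→17600, (D,nl)→63200, (B,merge)→90800 …(+1); best=6700 via (D,hash)
  {ACD}: card=4500; try (C,hash)→4050, (C,merge)→4200, (C,nl_idx)→7200, (A,hash)→11200, (C,nl)→24000, (A,nl_idx)→55300 …(+2); best=4050 via (C,hash)
  {ADE}: card=150; try (D,nl_idx)→1950, (E,hash)→2250, (E,merge)→3200, (D,merge)→3750, (D,hash)→3950, (E,nl)→9000 …(+1); best=1950 via (D,nl_idx)
  {ABCD}: card=9000; try (B,hash)→15750, (A,hash)→21100, (B,merge)→71050, (A,nl_idx)→111700, (A,merge)→188050, (B,nl)→1804050 …(+1); best=15750 via (B,hash)
  {ACDE}: card=4500; try (C,hash)→4500, (C,merge)→4650, (C,nl_idx)→7650, (E,hash)→9150, (C,nl)→24450, (E,merge)→67400 …(+1); best=4500 via (C,hash)
  {ABCDE}: card=9000; try (B,hash)→16200, (E,hash)→25350, (B,merge)→71500, (E,merge)→151100, (E,nl)→465750, (B,nl)→1804500; best=16200 via (B,hash)

cost=16200; order=E,A,D,C,B; methods=nl_idx,nl_idx,hash,hash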